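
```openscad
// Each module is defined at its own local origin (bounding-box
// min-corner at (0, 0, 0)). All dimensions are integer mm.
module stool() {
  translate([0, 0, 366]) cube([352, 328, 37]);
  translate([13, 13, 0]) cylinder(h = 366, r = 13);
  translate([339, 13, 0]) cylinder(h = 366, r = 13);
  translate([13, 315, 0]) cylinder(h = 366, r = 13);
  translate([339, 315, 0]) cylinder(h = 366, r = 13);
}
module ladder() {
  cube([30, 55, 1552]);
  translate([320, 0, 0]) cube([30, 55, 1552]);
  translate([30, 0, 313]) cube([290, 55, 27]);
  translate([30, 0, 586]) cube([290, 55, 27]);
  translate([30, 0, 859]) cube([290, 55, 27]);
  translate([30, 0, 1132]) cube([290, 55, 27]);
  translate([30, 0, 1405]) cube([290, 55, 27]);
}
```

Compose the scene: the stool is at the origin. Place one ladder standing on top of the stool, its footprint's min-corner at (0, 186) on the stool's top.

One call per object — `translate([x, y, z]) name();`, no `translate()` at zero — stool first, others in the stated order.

stool();
translate([0, 186, 403]) ladder();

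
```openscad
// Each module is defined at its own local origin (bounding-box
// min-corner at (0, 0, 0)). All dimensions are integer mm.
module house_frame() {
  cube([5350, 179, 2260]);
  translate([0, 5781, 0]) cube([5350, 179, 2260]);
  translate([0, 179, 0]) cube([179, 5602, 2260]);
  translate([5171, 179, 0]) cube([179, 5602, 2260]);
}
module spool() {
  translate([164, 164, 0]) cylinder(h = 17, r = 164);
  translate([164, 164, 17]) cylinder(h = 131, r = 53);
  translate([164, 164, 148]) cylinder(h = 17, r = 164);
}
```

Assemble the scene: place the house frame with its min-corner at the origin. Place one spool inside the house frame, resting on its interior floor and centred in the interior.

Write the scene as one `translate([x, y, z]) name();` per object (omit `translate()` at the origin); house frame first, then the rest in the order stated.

house_frame();
translate([2511, 2816, 0]) spool();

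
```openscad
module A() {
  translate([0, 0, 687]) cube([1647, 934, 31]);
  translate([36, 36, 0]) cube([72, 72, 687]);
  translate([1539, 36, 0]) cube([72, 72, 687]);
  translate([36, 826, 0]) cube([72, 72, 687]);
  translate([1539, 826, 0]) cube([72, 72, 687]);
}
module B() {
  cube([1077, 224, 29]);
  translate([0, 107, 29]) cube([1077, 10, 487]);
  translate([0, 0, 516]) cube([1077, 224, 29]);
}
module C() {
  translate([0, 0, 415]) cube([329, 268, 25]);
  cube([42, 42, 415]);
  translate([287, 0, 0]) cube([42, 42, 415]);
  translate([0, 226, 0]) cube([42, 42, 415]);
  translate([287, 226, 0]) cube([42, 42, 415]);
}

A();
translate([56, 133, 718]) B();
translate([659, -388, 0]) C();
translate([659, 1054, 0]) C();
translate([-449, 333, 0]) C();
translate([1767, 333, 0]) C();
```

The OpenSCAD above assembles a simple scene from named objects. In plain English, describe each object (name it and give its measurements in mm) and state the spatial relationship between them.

A is a table with a 1647×934 mm rectangular top, 31 mm thick, top surface at z = 718 mm, supported by four 72×72 mm square legs, each inset 36 mm from the nearest pair of top edges, running from the floor.

B is an I-beam lying along x, 1077 mm long. Overall section height 545 mm. Two flanges 224 mm wide (y) and 29 mm thick, one on the floor and one at the top; a web 10 mm thick runs between them, centred on the flange width.

C is a four-legged stool. The seat is 329×268 mm, 25 mm thick, top at z = 440 mm. It stands on four square legs, each 42×42 mm in cross-section, from z = 0 to the seat underside, each flush with a corner of the seat.

The I-beam is on top of the table. Four stools sit around the table at the −y, +y, −x, +x sides.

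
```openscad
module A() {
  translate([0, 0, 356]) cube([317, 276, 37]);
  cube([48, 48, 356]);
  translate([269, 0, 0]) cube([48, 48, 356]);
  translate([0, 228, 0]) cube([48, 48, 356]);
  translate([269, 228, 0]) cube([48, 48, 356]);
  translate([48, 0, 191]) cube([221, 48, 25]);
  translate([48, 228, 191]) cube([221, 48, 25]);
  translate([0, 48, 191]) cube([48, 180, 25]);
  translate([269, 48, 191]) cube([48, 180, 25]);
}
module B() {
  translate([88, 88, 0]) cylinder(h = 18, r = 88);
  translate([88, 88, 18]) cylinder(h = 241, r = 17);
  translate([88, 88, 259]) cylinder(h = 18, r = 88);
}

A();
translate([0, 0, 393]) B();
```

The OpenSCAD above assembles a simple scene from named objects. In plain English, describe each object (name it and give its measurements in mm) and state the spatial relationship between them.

A is a simple wooden stool: a rectangular seat 317 mm (x) by 276 mm (y), 37 mm thick, top face at z = 393 mm, on four square legs, each 48×48 mm in cross-section. The legs rest on z = 0, each flush with a corner of the seat. Four stretchers, 48 mm wide and 25 mm tall, connect adjacent legs with their undersides at z = 191 mm, each running between the inner faces of the legs it joins and aligned with the legs' outer faces on the other axis.

B is a spool: two coaxial disc flanges of radius 88 mm and thickness 18 mm, joined by a core cylinder of radius 17 mm and height 241 mm. The lower flange rests on z = 0 and the three cylinders share a vertical axis.

The spool is on top of the stool.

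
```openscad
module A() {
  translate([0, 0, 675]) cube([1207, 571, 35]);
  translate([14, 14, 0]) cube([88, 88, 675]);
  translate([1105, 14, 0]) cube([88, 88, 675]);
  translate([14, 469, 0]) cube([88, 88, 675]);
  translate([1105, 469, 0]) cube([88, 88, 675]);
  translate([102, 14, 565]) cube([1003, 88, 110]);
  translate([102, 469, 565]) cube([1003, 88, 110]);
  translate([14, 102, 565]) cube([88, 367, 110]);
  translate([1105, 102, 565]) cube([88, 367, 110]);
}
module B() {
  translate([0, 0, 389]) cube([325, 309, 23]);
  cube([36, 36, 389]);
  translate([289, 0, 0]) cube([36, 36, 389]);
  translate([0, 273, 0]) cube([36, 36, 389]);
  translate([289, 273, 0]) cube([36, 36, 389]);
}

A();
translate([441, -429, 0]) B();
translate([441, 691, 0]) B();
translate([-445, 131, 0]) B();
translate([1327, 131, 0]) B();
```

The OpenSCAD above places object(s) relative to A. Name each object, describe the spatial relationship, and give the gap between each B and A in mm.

A is a table. B is a stool. Four stools sit around the table at the −y, +y, −x, +x sides. The gap between each stool and the table is 120 mm.

Each stool's nearest face is 120 mm from the table's bounding box.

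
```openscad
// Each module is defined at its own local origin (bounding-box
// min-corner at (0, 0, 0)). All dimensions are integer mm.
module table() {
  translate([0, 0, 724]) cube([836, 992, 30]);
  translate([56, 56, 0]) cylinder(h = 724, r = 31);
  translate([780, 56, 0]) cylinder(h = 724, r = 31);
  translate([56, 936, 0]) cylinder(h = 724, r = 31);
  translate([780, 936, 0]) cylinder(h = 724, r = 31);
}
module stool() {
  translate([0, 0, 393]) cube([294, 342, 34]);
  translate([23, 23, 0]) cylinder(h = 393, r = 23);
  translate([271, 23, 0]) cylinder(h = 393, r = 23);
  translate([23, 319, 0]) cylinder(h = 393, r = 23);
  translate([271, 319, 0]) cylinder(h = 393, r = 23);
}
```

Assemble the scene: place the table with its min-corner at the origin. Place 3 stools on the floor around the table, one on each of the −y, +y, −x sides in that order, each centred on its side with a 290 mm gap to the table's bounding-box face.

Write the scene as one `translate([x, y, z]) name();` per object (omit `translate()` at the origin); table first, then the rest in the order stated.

table();
translate([271, -632, 0]) stool();
translate([271, 1282, 0]) stool();
translate([-584, 325, 0]) stool();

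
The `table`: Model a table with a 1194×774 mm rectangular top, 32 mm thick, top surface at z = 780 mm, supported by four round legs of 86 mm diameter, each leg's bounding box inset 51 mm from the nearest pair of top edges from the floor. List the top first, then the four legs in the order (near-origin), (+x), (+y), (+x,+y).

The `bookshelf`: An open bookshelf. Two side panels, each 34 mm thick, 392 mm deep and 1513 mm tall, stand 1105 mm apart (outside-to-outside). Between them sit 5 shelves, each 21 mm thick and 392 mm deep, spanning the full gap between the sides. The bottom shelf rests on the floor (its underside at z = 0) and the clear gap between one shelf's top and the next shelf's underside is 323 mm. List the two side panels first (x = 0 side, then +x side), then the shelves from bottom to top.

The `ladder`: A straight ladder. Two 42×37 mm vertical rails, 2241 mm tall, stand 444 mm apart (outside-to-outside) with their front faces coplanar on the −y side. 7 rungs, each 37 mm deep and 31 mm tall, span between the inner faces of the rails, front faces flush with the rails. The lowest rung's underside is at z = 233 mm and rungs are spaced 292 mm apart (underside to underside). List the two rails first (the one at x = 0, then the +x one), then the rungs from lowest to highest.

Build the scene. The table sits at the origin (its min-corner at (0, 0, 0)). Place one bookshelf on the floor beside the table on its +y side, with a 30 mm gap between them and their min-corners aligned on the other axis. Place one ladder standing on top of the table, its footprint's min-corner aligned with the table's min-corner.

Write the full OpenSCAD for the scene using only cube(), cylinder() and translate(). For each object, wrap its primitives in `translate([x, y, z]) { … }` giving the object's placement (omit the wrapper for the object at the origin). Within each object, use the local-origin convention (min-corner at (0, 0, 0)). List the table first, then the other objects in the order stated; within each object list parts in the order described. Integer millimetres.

translate([0, 0, 748]) cube([1194, 774, 32]);
translate([94, 94, 0]) cylinder(h = 748, r = 43);
translate([1100, 94, 0]) cylinder(h = 748, r = 43);
translate([94, 680, 0]) cylinder(h = 748, r = 43);
translate([1100, 680, 0]) cylinder(h = 748, r = 43);
translate([0, 804, 0]) {
  cube([34, 392, 1513]);
  translate([1071, 0, 0]) cube([34, 392, 1513]);
  translate([34, 0, 0]) cube([1037, 392, 21]);
  translate([34, 0, 344]) cube([1037, 392, 21]);
  translate([34, 0, 688]) cube([1037, 392, 21]);
  translate([34, 0, 1032]) cube([1037, 392, 21]);
  translate([34, 0, 1376]) cube([1037, 392, 21]);
}
translate([0, 0, 780]) {
  cube([42, 37, 2241]);
  translate([402, 0, 0]) cube([42, 37, 2241]);
  translate([42, 0, 233]) cube([360, 37, 31]);
  translate([42, 0, 525]) cube([360, 37, 31]);
  translate([42, 0, 817]) cube([360, 37, 31]);
  translate([42, 0, 1109]) cube([360, 37, 31]);
  translate([42, 0, 1401]) cube([360, 37, 31]);
  translate([42, 0, 1693]) cube([360, 37, 31]);
  translate([42, 0, 1985]) cube([360, 37, 31]);
}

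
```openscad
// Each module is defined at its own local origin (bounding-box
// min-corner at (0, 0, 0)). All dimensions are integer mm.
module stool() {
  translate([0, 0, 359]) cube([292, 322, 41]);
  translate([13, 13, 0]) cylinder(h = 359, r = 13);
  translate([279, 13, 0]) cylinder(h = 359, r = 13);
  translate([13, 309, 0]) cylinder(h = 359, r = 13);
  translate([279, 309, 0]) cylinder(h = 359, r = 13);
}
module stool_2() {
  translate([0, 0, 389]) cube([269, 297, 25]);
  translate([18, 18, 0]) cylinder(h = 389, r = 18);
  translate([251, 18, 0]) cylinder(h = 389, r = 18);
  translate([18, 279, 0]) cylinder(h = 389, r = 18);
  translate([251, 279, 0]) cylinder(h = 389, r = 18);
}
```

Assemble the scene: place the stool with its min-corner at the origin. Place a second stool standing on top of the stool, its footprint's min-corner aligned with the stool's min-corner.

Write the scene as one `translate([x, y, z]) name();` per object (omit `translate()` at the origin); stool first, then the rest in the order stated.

stool();
translate([0, 0, 400]) stool_2();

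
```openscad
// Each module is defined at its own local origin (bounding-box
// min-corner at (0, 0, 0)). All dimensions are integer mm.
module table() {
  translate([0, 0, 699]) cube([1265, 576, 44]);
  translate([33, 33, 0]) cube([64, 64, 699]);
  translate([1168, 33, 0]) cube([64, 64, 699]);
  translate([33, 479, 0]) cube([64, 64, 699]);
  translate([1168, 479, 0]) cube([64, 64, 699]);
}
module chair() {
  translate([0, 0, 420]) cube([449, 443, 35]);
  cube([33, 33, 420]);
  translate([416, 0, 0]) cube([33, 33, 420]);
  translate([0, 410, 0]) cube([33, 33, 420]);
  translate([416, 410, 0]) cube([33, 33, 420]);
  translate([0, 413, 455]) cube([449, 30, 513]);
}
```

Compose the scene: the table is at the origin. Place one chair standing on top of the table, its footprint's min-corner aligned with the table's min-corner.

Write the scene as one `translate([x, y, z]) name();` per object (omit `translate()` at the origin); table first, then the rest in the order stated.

table();
translate([0, 0, 743]) chair();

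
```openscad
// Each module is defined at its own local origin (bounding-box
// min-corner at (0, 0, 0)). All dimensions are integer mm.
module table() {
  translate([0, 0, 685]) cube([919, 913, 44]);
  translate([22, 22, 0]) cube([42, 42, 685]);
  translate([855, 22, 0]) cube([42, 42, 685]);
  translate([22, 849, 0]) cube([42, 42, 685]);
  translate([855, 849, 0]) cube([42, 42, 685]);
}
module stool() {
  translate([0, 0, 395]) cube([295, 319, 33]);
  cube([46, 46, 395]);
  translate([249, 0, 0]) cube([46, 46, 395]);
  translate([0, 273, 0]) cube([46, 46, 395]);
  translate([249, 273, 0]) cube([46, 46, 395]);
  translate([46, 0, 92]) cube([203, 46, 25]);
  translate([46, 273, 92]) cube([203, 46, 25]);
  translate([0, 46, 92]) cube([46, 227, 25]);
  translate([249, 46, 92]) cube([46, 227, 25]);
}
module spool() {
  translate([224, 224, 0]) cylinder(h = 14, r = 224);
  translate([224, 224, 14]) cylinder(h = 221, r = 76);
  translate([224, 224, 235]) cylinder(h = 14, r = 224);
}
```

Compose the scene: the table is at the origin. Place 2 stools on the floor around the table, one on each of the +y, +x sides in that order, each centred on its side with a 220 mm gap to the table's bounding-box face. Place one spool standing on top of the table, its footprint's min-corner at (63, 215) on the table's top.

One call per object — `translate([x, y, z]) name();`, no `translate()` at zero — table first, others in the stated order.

table();
translate([312, 1133, 0]) stool();
translate([1139, 297, 0]) stool();
translate([63, 215, 729]) spool();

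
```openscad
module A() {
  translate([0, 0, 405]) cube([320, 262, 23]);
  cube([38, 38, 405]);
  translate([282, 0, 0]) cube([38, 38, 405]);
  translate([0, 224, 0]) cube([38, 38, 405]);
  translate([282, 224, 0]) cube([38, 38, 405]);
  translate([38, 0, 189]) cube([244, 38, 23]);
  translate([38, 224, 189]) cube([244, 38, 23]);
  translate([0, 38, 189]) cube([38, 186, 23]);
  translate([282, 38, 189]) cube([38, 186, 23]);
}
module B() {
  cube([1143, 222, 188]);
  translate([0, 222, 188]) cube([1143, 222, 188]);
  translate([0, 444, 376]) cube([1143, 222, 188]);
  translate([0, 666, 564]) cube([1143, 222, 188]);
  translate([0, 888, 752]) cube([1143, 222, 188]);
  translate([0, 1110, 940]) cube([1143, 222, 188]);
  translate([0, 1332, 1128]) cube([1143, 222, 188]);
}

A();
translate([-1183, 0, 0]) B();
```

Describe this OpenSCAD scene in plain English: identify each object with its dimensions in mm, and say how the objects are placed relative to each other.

A is a four-legged stool. The seat is a 320×262×23 mm slab whose top surface is at z = 428 mm; four square legs, each 38×38 mm in cross-section, run from the floor (z = 0) to the underside of the seat, each flush with a corner of the seat. Four stretchers, 38 mm wide and 23 mm tall, connect adjacent legs with their undersides at z = 189 mm, each running between the inner faces of the legs it joins and aligned with the legs' outer faces on the other axis.

B is a straight staircase of 7 solid steps. Each step is 1143 mm wide (x), 222 mm deep (y, the going) and 188 mm tall (the rise). The first step rests on the floor; each subsequent step sits one going further in +y and one rise higher in +z, directly behind and above the previous step with no overlap.

The staircase is on the floor beside the stool on its −x side.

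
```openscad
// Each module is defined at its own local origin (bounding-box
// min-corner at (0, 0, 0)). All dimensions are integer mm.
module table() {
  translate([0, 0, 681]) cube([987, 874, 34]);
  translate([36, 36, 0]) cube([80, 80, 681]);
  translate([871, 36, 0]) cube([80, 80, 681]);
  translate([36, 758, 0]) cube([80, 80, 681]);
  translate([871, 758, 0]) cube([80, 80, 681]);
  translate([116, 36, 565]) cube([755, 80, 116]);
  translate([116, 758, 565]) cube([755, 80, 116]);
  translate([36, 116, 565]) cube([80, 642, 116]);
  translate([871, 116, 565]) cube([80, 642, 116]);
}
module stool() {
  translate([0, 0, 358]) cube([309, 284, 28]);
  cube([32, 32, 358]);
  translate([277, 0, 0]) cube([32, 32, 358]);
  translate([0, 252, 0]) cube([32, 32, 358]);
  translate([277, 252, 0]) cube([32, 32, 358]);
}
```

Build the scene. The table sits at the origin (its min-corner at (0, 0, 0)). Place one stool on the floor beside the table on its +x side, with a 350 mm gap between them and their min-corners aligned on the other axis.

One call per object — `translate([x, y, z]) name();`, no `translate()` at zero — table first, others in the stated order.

table();
translate([1337, 0, 0]) stool();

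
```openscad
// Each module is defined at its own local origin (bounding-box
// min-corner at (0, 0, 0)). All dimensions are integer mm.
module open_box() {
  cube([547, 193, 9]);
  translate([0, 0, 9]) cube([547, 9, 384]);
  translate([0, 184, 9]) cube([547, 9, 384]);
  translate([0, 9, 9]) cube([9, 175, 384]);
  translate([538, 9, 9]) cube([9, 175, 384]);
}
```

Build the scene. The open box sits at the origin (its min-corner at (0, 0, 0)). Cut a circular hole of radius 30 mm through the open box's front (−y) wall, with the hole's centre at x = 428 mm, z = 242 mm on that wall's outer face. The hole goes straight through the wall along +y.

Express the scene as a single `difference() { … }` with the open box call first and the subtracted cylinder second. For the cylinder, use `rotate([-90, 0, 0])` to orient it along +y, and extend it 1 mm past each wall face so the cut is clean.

difference() {
  open_box();
  translate([428, -1, 242]) rotate([-90, 0, 0]) cylinder(h = 11, r = 30);
}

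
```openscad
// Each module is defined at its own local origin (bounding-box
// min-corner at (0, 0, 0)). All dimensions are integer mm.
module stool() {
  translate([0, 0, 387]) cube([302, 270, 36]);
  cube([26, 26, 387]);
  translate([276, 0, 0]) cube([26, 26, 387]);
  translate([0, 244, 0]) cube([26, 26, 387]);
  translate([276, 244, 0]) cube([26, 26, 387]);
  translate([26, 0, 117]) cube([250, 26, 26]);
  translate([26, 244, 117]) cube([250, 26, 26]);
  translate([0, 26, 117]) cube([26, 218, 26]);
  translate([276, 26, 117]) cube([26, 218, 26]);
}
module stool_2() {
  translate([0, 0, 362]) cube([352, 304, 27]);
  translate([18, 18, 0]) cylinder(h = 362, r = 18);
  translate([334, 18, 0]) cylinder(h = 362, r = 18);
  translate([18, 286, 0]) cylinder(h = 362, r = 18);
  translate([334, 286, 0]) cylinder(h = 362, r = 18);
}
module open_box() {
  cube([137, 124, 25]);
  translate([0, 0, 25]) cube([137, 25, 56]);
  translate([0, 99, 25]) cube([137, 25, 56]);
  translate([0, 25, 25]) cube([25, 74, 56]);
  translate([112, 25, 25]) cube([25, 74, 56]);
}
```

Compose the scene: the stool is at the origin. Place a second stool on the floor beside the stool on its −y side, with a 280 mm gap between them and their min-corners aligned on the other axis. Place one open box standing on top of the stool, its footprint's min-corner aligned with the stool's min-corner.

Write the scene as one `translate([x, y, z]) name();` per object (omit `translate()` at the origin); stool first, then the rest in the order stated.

stool();
translate([0, -584, 0]) stool_2();
translate([0, 0, 423]) open_box();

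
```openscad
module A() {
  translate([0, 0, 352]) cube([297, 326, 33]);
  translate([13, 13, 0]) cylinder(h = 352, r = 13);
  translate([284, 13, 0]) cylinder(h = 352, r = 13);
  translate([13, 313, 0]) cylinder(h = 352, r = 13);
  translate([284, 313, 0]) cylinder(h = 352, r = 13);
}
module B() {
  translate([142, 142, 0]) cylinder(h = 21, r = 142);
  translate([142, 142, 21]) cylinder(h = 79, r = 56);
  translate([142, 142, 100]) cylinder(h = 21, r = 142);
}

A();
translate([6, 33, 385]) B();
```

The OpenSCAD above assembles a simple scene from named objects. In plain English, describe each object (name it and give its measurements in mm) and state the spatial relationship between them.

A is a four-legged stool. The seat is 297×326 mm, 33 mm thick, top at z = 385 mm. It stands on four round legs, each 26 mm in diameter, from z = 0 to the seat underside, each leg's axis is inset half a diameter from the nearest pair of seat edges (so the leg's bounding box is flush with the corner).

B is a spool: two coaxial disc flanges of radius 142 mm and thickness 21 mm, joined by a core cylinder of radius 56 mm and height 79 mm. The lower flange rests on z = 0 and the three cylinders share a vertical axis.

The spool is on top of the stool.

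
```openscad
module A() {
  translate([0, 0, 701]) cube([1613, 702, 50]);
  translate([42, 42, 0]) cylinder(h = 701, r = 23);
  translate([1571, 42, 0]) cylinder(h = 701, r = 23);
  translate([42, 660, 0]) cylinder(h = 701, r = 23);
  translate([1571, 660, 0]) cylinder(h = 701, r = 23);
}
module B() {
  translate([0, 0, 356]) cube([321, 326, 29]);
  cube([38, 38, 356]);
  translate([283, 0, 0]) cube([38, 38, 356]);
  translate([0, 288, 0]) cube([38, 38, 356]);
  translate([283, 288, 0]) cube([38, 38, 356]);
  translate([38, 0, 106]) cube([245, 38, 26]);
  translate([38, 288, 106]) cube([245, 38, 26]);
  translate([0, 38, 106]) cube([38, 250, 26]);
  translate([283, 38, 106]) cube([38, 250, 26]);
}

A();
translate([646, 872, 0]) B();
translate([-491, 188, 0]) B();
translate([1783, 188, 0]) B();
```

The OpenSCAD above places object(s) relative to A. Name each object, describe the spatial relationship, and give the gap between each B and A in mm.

Each stool's nearest face is 170 mm from the table's bounding box.

A is a table. B is a stool. Three stools sit around the table at the +y, −x, +x sides. The gap between each stool and the table is 170 mm.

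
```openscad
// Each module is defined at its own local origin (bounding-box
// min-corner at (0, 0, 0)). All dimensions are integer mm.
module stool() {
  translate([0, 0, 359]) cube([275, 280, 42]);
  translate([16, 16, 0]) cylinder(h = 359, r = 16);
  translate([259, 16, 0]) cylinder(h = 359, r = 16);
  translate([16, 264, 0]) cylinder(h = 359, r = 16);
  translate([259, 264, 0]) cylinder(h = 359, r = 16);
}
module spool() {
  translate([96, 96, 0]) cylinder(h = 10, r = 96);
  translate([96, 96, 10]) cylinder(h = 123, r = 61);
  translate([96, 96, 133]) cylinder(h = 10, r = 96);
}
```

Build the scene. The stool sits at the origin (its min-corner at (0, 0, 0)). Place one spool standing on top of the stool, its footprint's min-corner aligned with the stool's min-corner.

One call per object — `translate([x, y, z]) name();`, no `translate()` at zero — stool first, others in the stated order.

stool();
translate([0, 0, 401]) spool();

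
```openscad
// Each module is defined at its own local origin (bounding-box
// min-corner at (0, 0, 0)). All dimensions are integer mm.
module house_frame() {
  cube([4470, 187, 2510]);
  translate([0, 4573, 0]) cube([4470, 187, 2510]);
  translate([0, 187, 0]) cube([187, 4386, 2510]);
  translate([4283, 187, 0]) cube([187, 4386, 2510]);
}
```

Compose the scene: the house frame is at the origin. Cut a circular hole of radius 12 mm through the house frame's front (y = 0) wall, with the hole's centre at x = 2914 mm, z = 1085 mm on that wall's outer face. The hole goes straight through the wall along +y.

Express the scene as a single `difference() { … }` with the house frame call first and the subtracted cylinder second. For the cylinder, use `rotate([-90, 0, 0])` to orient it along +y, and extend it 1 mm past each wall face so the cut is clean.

difference() {
  house_frame();
  translate([2914, -1, 1085]) rotate([-90, 0, 0]) cylinder(h = 189, r = 12);
}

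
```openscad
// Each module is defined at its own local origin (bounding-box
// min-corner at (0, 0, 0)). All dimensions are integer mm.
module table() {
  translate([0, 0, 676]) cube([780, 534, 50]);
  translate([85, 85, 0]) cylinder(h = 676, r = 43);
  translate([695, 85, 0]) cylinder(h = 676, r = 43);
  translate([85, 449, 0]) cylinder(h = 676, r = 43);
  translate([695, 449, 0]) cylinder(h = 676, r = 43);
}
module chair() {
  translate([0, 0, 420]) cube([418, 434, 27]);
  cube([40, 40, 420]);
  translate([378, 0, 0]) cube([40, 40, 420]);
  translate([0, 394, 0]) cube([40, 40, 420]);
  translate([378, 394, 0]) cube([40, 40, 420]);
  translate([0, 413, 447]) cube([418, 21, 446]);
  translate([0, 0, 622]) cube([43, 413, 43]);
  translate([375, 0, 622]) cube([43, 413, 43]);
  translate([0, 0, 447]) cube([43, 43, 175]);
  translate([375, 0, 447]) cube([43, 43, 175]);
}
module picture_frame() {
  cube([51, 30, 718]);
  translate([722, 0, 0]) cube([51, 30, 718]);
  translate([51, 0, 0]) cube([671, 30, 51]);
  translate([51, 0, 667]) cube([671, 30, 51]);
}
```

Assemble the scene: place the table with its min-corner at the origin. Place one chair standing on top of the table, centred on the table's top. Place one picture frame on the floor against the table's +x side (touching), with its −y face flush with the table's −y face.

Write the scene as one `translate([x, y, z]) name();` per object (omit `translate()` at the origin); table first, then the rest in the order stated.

table();
translate([181, 50, 726]) chair();
translate([780, 0, 0]) picture_frame();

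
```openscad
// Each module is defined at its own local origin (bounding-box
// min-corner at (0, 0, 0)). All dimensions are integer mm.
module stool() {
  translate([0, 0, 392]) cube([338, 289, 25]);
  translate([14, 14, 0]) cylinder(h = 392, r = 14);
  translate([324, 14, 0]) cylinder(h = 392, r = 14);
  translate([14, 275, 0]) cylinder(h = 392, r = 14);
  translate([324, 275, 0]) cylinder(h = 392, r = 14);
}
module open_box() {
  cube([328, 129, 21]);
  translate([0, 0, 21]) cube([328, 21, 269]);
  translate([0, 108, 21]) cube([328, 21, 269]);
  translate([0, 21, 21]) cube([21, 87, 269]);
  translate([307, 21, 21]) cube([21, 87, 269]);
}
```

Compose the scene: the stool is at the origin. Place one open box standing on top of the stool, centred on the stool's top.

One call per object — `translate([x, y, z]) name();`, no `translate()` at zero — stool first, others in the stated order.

stool();
translate([5, 80, 417]) open_box();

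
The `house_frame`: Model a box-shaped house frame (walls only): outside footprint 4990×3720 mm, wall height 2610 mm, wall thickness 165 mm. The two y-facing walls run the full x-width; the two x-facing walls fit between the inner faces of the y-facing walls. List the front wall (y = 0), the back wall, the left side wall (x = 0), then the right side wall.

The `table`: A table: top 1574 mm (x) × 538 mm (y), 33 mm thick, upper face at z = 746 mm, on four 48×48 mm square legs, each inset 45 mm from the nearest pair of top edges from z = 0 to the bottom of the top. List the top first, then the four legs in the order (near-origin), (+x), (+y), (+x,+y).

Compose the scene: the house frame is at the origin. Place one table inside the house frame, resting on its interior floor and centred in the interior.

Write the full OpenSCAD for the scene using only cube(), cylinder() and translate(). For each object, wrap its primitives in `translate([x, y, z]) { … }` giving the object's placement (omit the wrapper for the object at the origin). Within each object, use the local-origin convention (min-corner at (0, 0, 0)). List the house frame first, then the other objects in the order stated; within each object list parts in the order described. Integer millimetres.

cube([4990, 165, 2610]);
translate([0, 3555, 0]) cube([4990, 165, 2610]);
translate([0, 165, 0]) cube([165, 3390, 2610]);
translate([4825, 165, 0]) cube([165, 3390, 2610]);
translate([1708, 1591, 0]) {
  translate([0, 0, 713]) cube([1574, 538, 33]);
  translate([45, 45, 0]) cube([48, 48, 713]);
  translate([1481, 45, 0]) cube([48, 48, 713]);
  translate([45, 445, 0]) cube([48, 48, 713]);
  translate([1481, 445, 0]) cube([48, 48, 713]);
}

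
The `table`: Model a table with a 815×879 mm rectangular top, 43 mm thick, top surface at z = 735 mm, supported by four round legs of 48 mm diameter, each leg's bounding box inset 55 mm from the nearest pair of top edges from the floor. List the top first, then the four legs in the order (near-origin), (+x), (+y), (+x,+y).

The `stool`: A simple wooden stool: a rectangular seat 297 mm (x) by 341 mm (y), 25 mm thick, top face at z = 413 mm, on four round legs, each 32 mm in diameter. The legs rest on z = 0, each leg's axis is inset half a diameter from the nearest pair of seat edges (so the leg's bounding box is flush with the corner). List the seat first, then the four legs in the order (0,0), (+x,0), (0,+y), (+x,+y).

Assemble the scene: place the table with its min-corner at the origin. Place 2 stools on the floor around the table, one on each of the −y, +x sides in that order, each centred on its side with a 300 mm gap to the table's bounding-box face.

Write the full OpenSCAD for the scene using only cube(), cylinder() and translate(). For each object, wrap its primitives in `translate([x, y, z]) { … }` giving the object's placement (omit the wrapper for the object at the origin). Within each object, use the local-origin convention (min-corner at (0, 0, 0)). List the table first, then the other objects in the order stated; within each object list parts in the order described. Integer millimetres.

translate([0, 0, 692]) cube([815, 879, 43]);
translate([79, 79, 0]) cylinder(h = 692, r = 24);
translate([736, 79, 0]) cylinder(h = 692, r = 24);
translate([79, 800, 0]) cylinder(h = 692, r = 24);
translate([736, 800, 0]) cylinder(h = 692, r = 24);
translate([259, -641, 0]) {
  translate([0, 0, 388]) cube([297, 341, 25]);
  translate([16, 16, 0]) cylinder(h = 388, r = 16);
  translate([281, 16, 0]) cylinder(h = 388, r = 16);
  translate([16, 325, 0]) cylinder(h = 388, r = 16);
  translate([281, 325, 0]) cylinder(h = 388, r = 16);
}
translate([1115, 269, 0]) {
  translate([0, 0, 388]) cube([297, 341, 25]);
  translate([16, 16, 0]) cylinder(h = 388, r = 16);
  translate([281, 16, 0]) cylinder(h = 388, r = 16);
  translate([16, 325, 0]) cylinder(h = 388, r = 16);
  translate([281, 325, 0]) cylinder(h = 388, r = 16);
}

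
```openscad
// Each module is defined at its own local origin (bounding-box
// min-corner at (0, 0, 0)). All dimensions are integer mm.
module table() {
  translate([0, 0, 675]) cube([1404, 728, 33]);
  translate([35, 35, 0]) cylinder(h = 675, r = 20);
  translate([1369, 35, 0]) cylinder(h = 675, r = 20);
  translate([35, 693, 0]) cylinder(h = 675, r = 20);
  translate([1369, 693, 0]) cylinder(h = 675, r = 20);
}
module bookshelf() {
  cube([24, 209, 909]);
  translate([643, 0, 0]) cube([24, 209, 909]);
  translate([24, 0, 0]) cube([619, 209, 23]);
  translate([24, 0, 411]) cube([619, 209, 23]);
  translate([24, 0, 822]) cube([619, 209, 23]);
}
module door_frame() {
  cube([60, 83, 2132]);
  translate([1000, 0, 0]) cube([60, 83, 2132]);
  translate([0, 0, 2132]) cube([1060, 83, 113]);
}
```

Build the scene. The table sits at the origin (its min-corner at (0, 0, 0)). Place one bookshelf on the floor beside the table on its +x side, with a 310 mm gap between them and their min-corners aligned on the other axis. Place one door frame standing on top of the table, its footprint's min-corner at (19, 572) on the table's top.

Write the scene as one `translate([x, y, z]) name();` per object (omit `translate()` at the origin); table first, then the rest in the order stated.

table();
translate([1714, 0, 0]) bookshelf();
translate([19, 572, 708]) door_frame();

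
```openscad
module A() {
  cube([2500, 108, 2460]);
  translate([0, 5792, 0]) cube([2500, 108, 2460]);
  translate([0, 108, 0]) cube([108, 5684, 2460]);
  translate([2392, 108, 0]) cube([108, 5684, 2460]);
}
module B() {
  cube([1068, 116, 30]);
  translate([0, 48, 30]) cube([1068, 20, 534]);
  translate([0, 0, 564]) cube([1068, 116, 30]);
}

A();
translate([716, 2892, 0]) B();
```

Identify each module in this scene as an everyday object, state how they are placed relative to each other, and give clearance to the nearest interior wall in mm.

Clearances: x = 608, y = 2784; minimum 608 mm.

A is a house frame. B is an I-beam. The I-beam sits inside the house frame, centred. The clearance to the nearest interior wall is 608 mm.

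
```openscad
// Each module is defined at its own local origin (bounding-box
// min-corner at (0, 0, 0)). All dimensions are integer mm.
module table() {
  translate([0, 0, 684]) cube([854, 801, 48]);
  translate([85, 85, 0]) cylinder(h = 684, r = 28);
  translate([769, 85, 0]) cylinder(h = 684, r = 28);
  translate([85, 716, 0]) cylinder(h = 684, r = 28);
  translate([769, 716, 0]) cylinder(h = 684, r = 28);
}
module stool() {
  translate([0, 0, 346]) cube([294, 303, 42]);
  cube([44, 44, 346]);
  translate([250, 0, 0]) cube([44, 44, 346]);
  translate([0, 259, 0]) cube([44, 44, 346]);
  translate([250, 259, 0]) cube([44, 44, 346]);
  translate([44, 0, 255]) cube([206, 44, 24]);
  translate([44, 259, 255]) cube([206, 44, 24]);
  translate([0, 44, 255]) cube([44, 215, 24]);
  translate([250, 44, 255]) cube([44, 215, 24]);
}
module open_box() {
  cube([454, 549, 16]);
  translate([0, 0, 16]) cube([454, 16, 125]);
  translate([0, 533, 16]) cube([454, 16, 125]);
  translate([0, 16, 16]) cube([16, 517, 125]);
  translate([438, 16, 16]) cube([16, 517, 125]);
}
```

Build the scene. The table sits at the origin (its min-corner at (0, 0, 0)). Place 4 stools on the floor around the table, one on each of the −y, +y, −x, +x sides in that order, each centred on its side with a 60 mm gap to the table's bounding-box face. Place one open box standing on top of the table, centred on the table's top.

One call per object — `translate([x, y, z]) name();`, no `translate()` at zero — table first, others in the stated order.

table();
translate([280, -363, 0]) stool();
translate([280, 861, 0]) stool();
translate([-354, 249, 0]) stool();
translate([914, 249, 0]) stool();
translate([200, 126, 732]) open_box();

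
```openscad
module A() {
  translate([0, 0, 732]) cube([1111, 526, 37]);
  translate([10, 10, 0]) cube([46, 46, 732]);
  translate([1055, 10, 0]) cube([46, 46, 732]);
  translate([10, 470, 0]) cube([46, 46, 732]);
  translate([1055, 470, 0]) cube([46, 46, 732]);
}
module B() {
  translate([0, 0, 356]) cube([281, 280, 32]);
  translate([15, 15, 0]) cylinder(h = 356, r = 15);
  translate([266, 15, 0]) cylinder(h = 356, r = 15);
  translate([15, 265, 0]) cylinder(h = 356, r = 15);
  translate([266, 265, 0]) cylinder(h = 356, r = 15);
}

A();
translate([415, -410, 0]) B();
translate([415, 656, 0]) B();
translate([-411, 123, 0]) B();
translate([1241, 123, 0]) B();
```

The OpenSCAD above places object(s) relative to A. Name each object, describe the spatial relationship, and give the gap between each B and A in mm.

A is a table. B is a stool. Four stools sit around the table at the −y, +y, −x, +x sides. The gap between each stool and the table is 130 mm.

Each stool's nearest face is 130 mm from the table's bounding box.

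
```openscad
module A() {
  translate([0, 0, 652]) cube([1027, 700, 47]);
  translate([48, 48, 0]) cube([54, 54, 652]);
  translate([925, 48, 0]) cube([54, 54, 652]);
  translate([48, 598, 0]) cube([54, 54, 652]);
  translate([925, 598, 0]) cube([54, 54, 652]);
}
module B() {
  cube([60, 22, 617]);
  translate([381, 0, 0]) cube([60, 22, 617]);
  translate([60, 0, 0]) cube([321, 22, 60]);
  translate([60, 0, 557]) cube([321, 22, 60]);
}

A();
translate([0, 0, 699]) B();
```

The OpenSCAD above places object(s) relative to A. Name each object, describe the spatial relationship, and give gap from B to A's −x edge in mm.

The picture frame's min-x is at 0; the table's min-x is 0; gap = 0 mm.

A is a table. B is a picture frame. The picture frame is on top of the table. The gap from the picture frame to the table's −x edge is 0 mm.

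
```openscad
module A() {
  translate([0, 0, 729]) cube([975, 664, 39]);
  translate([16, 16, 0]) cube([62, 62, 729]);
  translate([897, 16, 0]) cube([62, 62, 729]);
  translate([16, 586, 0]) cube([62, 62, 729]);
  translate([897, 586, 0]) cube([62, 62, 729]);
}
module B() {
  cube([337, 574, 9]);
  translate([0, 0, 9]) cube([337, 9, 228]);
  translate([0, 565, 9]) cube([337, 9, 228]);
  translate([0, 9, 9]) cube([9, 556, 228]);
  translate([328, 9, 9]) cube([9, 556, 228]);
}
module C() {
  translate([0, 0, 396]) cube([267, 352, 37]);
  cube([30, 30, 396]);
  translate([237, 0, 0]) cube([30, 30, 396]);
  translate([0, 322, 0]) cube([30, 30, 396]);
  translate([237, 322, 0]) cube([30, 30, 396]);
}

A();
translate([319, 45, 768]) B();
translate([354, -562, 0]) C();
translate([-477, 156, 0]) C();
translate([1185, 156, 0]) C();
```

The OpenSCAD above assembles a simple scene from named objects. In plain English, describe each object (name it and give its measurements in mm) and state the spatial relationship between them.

A is a table: top 975 mm (x) × 664 mm (y), 39 mm thick, upper face at z = 768 mm, on four 62×62 mm square legs, each inset 16 mm from the nearest pair of top edges, running from z = 0 to the bottom of the top.

B is an open storage box with external size 337×574×237 mm and wall thickness 9 mm (the base is also 9 mm thick). The base covers the whole footprint; the four walls stand on the base, with the y-facing walls full-width and the x-facing walls fitting between their inner faces.

C is a four-legged stool. The seat is 267×352 mm, 37 mm thick, top at z = 433 mm. It stands on four square legs, each 30×30 mm in cross-section, from z = 0 to the seat underside, each flush with a corner of the seat.

The open box is on top of the table, centred. Three stools sit around the table at the −y, −x, +x sides.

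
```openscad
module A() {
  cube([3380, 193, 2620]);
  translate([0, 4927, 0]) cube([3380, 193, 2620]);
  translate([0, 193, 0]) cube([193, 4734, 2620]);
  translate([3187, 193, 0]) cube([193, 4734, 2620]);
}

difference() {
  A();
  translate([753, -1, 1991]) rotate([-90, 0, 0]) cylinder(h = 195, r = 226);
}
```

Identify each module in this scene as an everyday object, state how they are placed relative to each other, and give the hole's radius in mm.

The subtracted cylinder has r = 226 mm.

A is a house frame. The house frame has a circular hole through its front wall. The hole's radius is 226 mm.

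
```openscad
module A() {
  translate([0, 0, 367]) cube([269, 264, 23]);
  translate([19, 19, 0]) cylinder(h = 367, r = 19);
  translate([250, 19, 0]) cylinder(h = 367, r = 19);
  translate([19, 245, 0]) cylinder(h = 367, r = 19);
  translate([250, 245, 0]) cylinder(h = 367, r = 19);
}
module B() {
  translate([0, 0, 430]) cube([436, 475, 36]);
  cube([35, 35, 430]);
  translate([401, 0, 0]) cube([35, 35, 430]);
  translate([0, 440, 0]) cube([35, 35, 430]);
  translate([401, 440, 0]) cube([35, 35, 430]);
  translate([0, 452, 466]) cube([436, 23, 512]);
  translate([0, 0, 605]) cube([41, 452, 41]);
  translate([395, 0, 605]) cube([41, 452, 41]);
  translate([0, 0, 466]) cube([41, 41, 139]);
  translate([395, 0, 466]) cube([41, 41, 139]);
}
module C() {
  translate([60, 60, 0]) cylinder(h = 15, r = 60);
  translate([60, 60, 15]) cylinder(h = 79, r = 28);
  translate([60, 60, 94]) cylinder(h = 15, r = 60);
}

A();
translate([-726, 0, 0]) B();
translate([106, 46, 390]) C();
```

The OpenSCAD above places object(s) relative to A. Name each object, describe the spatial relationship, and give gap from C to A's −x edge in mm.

The spool's min-x is at 106; the stool's min-x is 0; gap = 106 mm.

A is a stool. B is a chair. C is a spool. The chair is on the floor beside the stool on its −x side. The spool is on top of the stool. The gap from the spool to the stool's −x edge is 106 mm.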